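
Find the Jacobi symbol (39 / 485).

Reciprocity: 39 ≡ 3 and 485 ≡ 1 (mod 4), so (39/485) = +(485/39).
Reduce top mod 39: now compute (17/39).
Reciprocity: 17 ≡ 1 and 39 ≡ 3 (mod 4), so (17/39) = +(39/17).
Reduce top mod 17: now compute (5/17).
Reciprocity: 5 ≡ 1 and 17 ≡ 1 (mod 4), so (5/17) = +(17/5).
Reduce top mod 5: now compute (2/5).
Pull out 2: since 5 ≡ 5 (mod 8), (2/5) = -1.
Reached (1/5) = 1. Collecting the sign flips along the way, the symbol is -1.

-1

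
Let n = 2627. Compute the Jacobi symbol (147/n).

Reciprocity: 147 ≡ 3 and 2627 ≡ 3 (mod 4), so (147/2627) = −(2627/147).
Reduce top mod 147: now compute (128/147).
Pull out 2^7: since 147 ≡ 3 (mod 8), (2/147) = -1, so (2/147)^7 = -1.
Reached (1/147) = 1. Collecting the sign flips along the way, the symbol is +1.

1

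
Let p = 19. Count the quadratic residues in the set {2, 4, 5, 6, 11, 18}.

4

(2/19) = -1 → non-residue.
(4/19) = +1 → QR.
(5/19) = +1 → QR.
(6/19) = +1 → QR.
(11/19) = +1 → QR.
(18/19) = -1 → non-residue.
Total quadratic residues among the 6: 4.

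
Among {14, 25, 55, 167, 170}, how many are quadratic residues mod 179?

2

(14/179) = +1 → QR.
(25/179) = +1 → QR.
(55/179) = -1 → non-residue.
(167/179) = -1 → non-residue.
(170/179) = -1 → non-residue.
Total quadratic residues among the 5: 2.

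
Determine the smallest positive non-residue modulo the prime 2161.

7

(2/2161) = +1, so 2 is a residue.
(3/2161) = +1, so 3 is a residue.
(4/2161) = +1, so 4 is a residue.
(5/2161) = +1, so 5 is a residue.
(6/2161) = +1, so 6 is a residue.
(7/2161) = −1, so 7 is the smallest positive non-residue mod 2161.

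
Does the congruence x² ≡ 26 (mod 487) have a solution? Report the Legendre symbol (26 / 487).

-1

Euler's criterion: (26/487) ≡ 26^243 (mod 487).
26^2 ≡ 189 (mod 487)
26^4 ≡ 170 (mod 487)
26^8 ≡ 167 (mod 487)
26^16 ≡ 130 (mod 487)
26^32 ≡ 342 (mod 487)
26^64 ≡ 84 (mod 487)
26^128 ≡ 238 (mod 487)
26^243 = 26^(128+64+32+16+2+1) ≡ 486 (mod 487).
Result is 486 ≡ −1, so (26/487) = −1.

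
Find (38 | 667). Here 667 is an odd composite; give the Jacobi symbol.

-1

Pull out 2: since 667 ≡ 3 (mod 8), (2/667) = -1.
Reciprocity: 19 ≡ 3 and 667 ≡ 3 (mod 4), so (19/667) = −(667/19).
Reduce top mod 19: now compute (2/19).
Pull out 2: since 19 ≡ 3 (mod 8), (2/19) = -1.
Reached (1/19) = 1. Collecting the sign flips along the way, the symbol is -1.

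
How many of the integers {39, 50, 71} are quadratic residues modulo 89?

3

(39/89) = +1 → QR.
(50/89) = +1 → QR.
(71/89) = +1 → QR.
Total quadratic residues among the 3: 3.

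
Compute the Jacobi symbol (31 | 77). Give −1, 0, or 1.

Reciprocity: 31 ≡ 3 and 77 ≡ 1 (mod 4), so (31/77) = +(77/31).
Reduce top mod 31: now compute (15/31).
Reciprocity: 15 ≡ 3 and 31 ≡ 3 (mod 4), so (15/31) = −(31/15).
Reduce top mod 15: now compute (1/15).
Reached (1/15) = 1. Collecting the sign flips along the way, the symbol is -1.

-1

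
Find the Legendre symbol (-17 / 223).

-1

Euler's criterion: (-17/223) ≡ 206^111 (mod 223).
206^2 ≡ 66 (mod 223)
206^4 ≡ 119 (mod 223)
206^8 ≡ 112 (mod 223)
206^16 ≡ 56 (mod 223)
206^32 ≡ 14 (mod 223)
206^64 ≡ 196 (mod 223)
206^111 = 206^(64+32+8+4+2+1) ≡ 222 (mod 223).
Result is 222 ≡ −1, so (-17/223) = −1.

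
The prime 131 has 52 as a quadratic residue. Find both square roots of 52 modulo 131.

24, 107

Since 131 ≡ 3 (mod 4), a square root of 52 is 52^((131+1)/4) = 52^33 mod 131.
Repeated squaring: 52^2≡84, 52^4≡113, 52^8≡62, 52^16≡45, 52^32≡60 (mod 131).
52^33 = 52^(32+1) ≡ 107 (mod 131).
Check: 107² = 11449 ≡ 52 (mod 131). The two roots are 24 and 107.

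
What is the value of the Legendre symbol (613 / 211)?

-1

First reduce: 613 ≡ 191 (mod 211).
Reciprocity: 191 ≡ 3 and 211 ≡ 3 (mod 4), so (191/211) = −(211/191).
Reduce top mod 191: now compute (20/191).
Pull out 2^2: since 191 ≡ 7 (mod 8), (2/191) = +1, so (2/191)^2 = +1.
Reciprocity: 5 ≡ 1 and 191 ≡ 3 (mod 4), so (5/191) = +(191/5).
Reduce top mod 5: now compute (1/5).
Reached (1/5) = 1. Collecting the sign flips along the way, the symbol is -1.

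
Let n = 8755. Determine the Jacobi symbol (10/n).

Pull out 2: since 8755 ≡ 3 (mod 8), (2/8755) = -1.
Reciprocity: 5 ≡ 1 and 8755 ≡ 3 (mod 4), so (5/8755) = +(8755/5).
Reduce top mod 5: now compute (0/5).
Top reduces to 0: gcd > 1, so the symbol is 0.

0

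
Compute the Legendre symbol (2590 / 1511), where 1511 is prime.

First reduce: 2590 ≡ 1079 (mod 1511).
Reciprocity: 1079 ≡ 3 and 1511 ≡ 3 (mod 4), so (1079/1511) = −(1511/1079).
Reduce top mod 1079: now compute (432/1079).
Pull out 2^4: since 1079 ≡ 7 (mod 8), (2/1079) = +1, so (2/1079)^4 = +1.
Reciprocity: 27 ≡ 3 and 1079 ≡ 3 (mod 4), so (27/1079) = −(1079/27).
Reduce top mod 27: now compute (26/27).
Pull out 2: since 27 ≡ 3 (mod 8), (2/27) = -1.
Reciprocity: 13 ≡ 1 and 27 ≡ 3 (mod 4), so (13/27) = +(27/13).
Reduce top mod 13: now compute (1/13).
Reached (1/13) = 1. Collecting the sign flips along the way, the symbol is -1.

-1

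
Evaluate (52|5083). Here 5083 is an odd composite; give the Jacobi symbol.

0

Pull out 2^2: since 5083 ≡ 3 (mod 8), (2/5083) = -1, so (2/5083)^2 = +1.
Reciprocity: 13 ≡ 1 and 5083 ≡ 3 (mod 4), so (13/5083) = +(5083/13).
Reduce top mod 13: now compute (0/13).
Top reduces to 0: gcd > 1, so the symbol is 0.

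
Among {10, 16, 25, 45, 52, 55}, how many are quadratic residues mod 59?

3

(10/59) = -1 → non-residue.
(16/59) = +1 → QR.
(25/59) = +1 → QR.
(45/59) = +1 → QR.
(52/59) = -1 → non-residue.
(55/59) = -1 → non-residue.
Total quadratic residues among the 6: 3.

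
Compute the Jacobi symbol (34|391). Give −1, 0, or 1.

0

Pull out 2: since 391 ≡ 7 (mod 8), (2/391) = +1.
Reciprocity: 17 ≡ 1 and 391 ≡ 3 (mod 4), so (17/391) = +(391/17).
Reduce top mod 17: now compute (0/17).
Top reduces to 0: gcd > 1, so the symbol is 0.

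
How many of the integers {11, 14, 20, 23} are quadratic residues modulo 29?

2

(11/29) = -1 → non-residue.
(14/29) = -1 → non-residue.
(20/29) = +1 → QR.
(23/29) = +1 → QR.
Total quadratic residues among the 4: 2.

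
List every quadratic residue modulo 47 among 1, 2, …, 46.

1 2 3 4 6 7 8 9 12 14 16 17 18 21 24 25 27 28 32 34 36 37 42

Square k = 1,…,23 (k and 47−k give the same square):
1²=1, 2²=4, 3²=9, 4²=16, 5²=25, 6²=36, 7²≡2, 8²≡17, 9²≡34, 10²≡6, 11²≡27, 12²≡3, 13²≡28, 14²≡8, 15²≡37, 16²≡21, 17²≡7, 18²≡42, 19²≡32, 20²≡24, 21²≡18, 22²≡14, 23²≡12 (mod 47).
So the quadratic residues mod 47 are {1, 2, 3, 4, 6, 7, 8, 9, 12, 14, 16, 17, 18, 21, 24, 25, 27, 28, 32, 34, 36, 37, 42}.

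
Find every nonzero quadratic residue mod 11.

1,3,4,5,9

Square k = 1,…,5 (k and 11−k give the same square):
1²=1, 2²=4, 3²=9, 4²≡5, 5²≡3 (mod 11).
So the quadratic residues mod 11 are {1, 3, 4, 5, 9}.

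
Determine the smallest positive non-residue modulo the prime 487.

(2/487) = +1, so 2 is a residue.
(3/487) = −1, so 3 is the smallest positive non-residue mod 487.

3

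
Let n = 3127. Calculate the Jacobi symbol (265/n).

0

Reciprocity: 265 ≡ 1 and 3127 ≡ 3 (mod 4), so (265/3127) = +(3127/265).
Reduce top mod 265: now compute (212/265).
Pull out 2^2: since 265 ≡ 1 (mod 8), (2/265) = +1, so (2/265)^2 = +1.
Reciprocity: 53 ≡ 1 and 265 ≡ 1 (mod 4), so (53/265) = +(265/53).
Reduce top mod 53: now compute (0/53).
Top reduces to 0: gcd > 1, so the symbol is 0.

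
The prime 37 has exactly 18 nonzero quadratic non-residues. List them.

Square k = 1,…,18 (k and 37−k give the same square):
1²=1, 2²=4, 3²=9, 4²=16, 5²=25, 6²=36, 7²≡12, 8²≡27, 9²≡7, 10²≡26, 11²≡10, 12²≡33, 13²≡21, 14²≡11, 15²≡3, 16²≡34, 17²≡30, 18²≡28 (mod 37).
The residues are {1, 3, 4, 7, 9, 10, 11, 12, 16, 21, 25, 26, 27, 28, 30, 33, 34, 36}; the non-residues are the remaining 18 nonzero classes.

2,5,6,8,13,14,15,17,18,19,20,22,23,24,29,31,32,35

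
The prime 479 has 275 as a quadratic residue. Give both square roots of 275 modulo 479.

189, 290

Since 479 ≡ 3 (mod 4), a square root of 275 is 275^((479+1)/4) = 275^120 mod 479.
Repeated squaring: 275^2≡422, 275^4≡375, 275^8≡278, 275^16≡165, 275^32≡401, 275^64≡336 (mod 479).
275^120 = 275^(64+32+16+8) ≡ 189 (mod 479).
Check: 189² = 35721 ≡ 275 (mod 479). The two roots are 189 and 290.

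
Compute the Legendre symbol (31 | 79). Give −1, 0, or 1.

Euler's criterion: (31/79) ≡ 31^39 (mod 79).
31^2 ≡ 13 (mod 79)
31^4 ≡ 11 (mod 79)
31^8 ≡ 42 (mod 79)
31^16 ≡ 26 (mod 79)
31^32 ≡ 44 (mod 79)
31^39 = 31^(32+4+2+1) ≡ 1 (mod 79).
Result is 1, so (31/79) = 1.

1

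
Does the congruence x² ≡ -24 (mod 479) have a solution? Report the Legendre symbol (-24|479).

First reduce: -24 ≡ 455 (mod 479).
Reciprocity: 455 ≡ 3 and 479 ≡ 3 (mod 4), so (455/479) = −(479/455).
Reduce top mod 455: now compute (24/455).
Pull out 2^3: since 455 ≡ 7 (mod 8), (2/455) = +1, so (2/455)^3 = +1.
Reciprocity: 3 ≡ 3 and 455 ≡ 3 (mod 4), so (3/455) = −(455/3).
Reduce top mod 3: now compute (2/3).
Pull out 2: since 3 ≡ 3 (mod 8), (2/3) = -1.
Reached (1/3) = 1. Collecting the sign flips along the way, the symbol is -1.

-1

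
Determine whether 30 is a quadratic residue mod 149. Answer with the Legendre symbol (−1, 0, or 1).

1

Pull out 2: since 149 ≡ 5 (mod 8), (2/149) = -1.
Reciprocity: 15 ≡ 3 and 149 ≡ 1 (mod 4), so (15/149) = +(149/15).
Reduce top mod 15: now compute (14/15).
Pull out 2: since 15 ≡ 7 (mod 8), (2/15) = +1.
Reciprocity: 7 ≡ 3 and 15 ≡ 3 (mod 4), so (7/15) = −(15/7).
Reduce top mod 7: now compute (1/7).
Reached (1/7) = 1. Collecting the sign flips along the way, the symbol is +1.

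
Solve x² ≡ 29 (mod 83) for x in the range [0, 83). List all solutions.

19, 64

Since 83 ≡ 3 (mod 4), a square root of 29 is 29^((83+1)/4) = 29^21 mod 83.
Repeated squaring: 29^2≡11, 29^4≡38, 29^8≡33, 29^16≡10 (mod 83).
29^21 = 29^(16+4+1) ≡ 64 (mod 83).
Check: 64² = 4096 ≡ 29 (mod 83). The two roots are 19 and 64.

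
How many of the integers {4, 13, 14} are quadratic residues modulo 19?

1

(4/19) = +1 → QR.
(13/19) = -1 → non-residue.
(14/19) = -1 → non-residue.
Total quadratic residues among the 3: 1.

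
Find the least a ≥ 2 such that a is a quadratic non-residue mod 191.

(2/191) = +1, so 2 is a residue.
(3/191) = +1, so 3 is a residue.
(4/191) = +1, so 4 is a residue.
(5/191) = +1, so 5 is a residue.
(6/191) = +1, so 6 is a residue.
(7/191) = −1, so 7 is the smallest positive non-residue mod 191.

7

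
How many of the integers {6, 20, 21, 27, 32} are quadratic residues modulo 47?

4

(6/47) = +1 → QR.
(20/47) = -1 → non-residue.
(21/47) = +1 → QR.
(27/47) = +1 → QR.
(32/47) = +1 → QR.
Total quadratic residues among the 5: 4.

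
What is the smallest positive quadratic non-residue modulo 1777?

5

(2/1777) = +1, so 2 is a residue.
(3/1777) = +1, so 3 is a residue.
(4/1777) = +1, so 4 is a residue.
(5/1777) = −1, so 5 is the smallest positive non-residue mod 1777.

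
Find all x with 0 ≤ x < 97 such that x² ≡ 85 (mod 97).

45, 52

97 ≡ 1 (mod 4), so we find a root by search.
Trying successive values, 45² = 2025 ≡ 85 (mod 97). The other root is 97 − 45 = 52.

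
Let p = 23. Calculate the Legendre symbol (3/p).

Euler's criterion: (3/23) ≡ 3^11 (mod 23).
3^2 ≡ 9 (mod 23)
3^4 ≡ 12 (mod 23)
3^8 ≡ 6 (mod 23)
3^11 = 3^(8+2+1) ≡ 1 (mod 23).
Result is 1, so (3/23) = 1.

1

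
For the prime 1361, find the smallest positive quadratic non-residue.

3

(2/1361) = +1, so 2 is a residue.
(3/1361) = −1, so 3 is the smallest positive non-residue mod 1361.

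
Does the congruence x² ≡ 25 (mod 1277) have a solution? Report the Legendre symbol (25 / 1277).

Reciprocity: 25 ≡ 1 and 1277 ≡ 1 (mod 4), so (25/1277) = +(1277/25).
Reduce top mod 25: now compute (2/25).
Pull out 2: since 25 ≡ 1 (mod 8), (2/25) = +1.
Reached (1/25) = 1. Collecting the sign flips along the way, the symbol is +1.

1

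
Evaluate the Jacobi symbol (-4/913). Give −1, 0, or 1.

First reduce: -4 ≡ 909 (mod 913).
Reciprocity: 909 ≡ 1 and 913 ≡ 1 (mod 4), so (909/913) = +(913/909).
Reduce top mod 909: now compute (4/909).
Pull out 2^2: since 909 ≡ 5 (mod 8), (2/909) = -1, so (2/909)^2 = +1.
Reached (1/909) = 1. Collecting the sign flips along the way, the symbol is +1.

1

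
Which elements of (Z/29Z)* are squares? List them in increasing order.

Square k = 1,…,14 (k and 29−k give the same square):
1²=1, 2²=4, 3²=9, 4²=16, 5²=25, 6²≡7, 7²≡20, 8²≡6, 9²≡23, 10²≡13, 11²≡5, 12²≡28, 13²≡24, 14²≡22 (mod 29).
So the quadratic residues mod 29 are {1, 4, 5, 6, 7, 9, 13, 16, 20, 22, 23, 24, 25, 28}.

1,4,5,6,7,9,13,16,20,22,23,24,25,28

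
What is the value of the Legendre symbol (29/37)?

-1

Euler's criterion: (29/37) ≡ 29^18 (mod 37).
29^2 ≡ 27 (mod 37)
29^4 ≡ 26 (mod 37)
29^8 ≡ 10 (mod 37)
29^16 ≡ 26 (mod 37)
29^18 = 29^(16+2) ≡ 36 (mod 37).
Result is 36 ≡ −1, so (29/37) = −1.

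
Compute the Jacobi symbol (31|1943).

1

Reciprocity: 31 ≡ 3 and 1943 ≡ 3 (mod 4), so (31/1943) = −(1943/31).
Reduce top mod 31: now compute (21/31).
Reciprocity: 21 ≡ 1 and 31 ≡ 3 (mod 4), so (21/31) = +(31/21).
Reduce top mod 21: now compute (10/21).
Pull out 2: since 21 ≡ 5 (mod 8), (2/21) = -1.
Reciprocity: 5 ≡ 1 and 21 ≡ 1 (mod 4), so (5/21) = +(21/5).
Reduce top mod 5: now compute (1/5).
Reached (1/5) = 1. Collecting the sign flips along the way, the symbol is +1.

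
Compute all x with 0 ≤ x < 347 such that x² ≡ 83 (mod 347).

109, 238

Since 347 ≡ 3 (mod 4), a square root of 83 is 83^((347+1)/4) = 83^87 mod 347.
Repeated squaring: 83^2≡296, 83^4≡172, 83^8≡89, 83^16≡287, 83^32≡130, 83^64≡244 (mod 347).
83^87 = 83^(64+16+4+2+1) ≡ 109 (mod 347).
Check: 109² = 11881 ≡ 83 (mod 347). The two roots are 109 and 238.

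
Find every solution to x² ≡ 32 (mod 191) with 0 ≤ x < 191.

Since 191 ≡ 3 (mod 4), a square root of 32 is 32^((191+1)/4) = 32^48 mod 191.
Repeated squaring: 32^2≡69, 32^4≡177, 32^8≡5, 32^16≡25, 32^32≡52 (mod 191).
32^48 = 32^(32+16) ≡ 154 (mod 191).
Check: 154² = 23716 ≡ 32 (mod 191). The two roots are 37 and 154.

37, 154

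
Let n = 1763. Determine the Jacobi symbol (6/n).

Pull out 2: since 1763 ≡ 3 (mod 8), (2/1763) = -1.
Reciprocity: 3 ≡ 3 and 1763 ≡ 3 (mod 4), so (3/1763) = −(1763/3).
Reduce top mod 3: now compute (2/3).
Pull out 2: since 3 ≡ 3 (mod 8), (2/3) = -1.
Reached (1/3) = 1. Collecting the sign flips along the way, the symbol is -1.

-1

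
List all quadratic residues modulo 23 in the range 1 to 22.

Square k = 1,…,11 (k and 23−k give the same square):
1²=1, 2²=4, 3²=9, 4²=16, 5²≡2, 6²≡13, 7²≡3, 8²≡18, 9²≡12, 10²≡8, 11²≡6 (mod 23).
So the quadratic residues mod 23 are {1, 2, 3, 4, 6, 8, 9, 12, 13, 16, 18}.

1,2,3,4,6,8,9,12,13,16,18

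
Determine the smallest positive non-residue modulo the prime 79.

(2/79) = +1, so 2 is a residue.
(3/79) = −1, so 3 is the smallest positive non-residue mod 79.

3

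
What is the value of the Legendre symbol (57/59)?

Reciprocity: 57 ≡ 1 and 59 ≡ 3 (mod 4), so (57/59) = +(59/57).
Reduce top mod 57: now compute (2/57).
Pull out 2: since 57 ≡ 1 (mod 8), (2/57) = +1.
Reached (1/57) = 1. Collecting the sign flips along the way, the symbol is +1.

1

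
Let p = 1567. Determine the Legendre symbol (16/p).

Pull out 2^4: since 1567 ≡ 7 (mod 8), (2/1567) = +1, so (2/1567)^4 = +1.
Reached (1/1567) = 1. Collecting the sign flips along the way, the symbol is +1.

1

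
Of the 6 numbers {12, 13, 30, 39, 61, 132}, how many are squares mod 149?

4

(12/149) = -1 → non-residue.
(13/149) = -1 → non-residue.
(30/149) = +1 → QR.
(39/149) = +1 → QR.
(61/149) = +1 → QR.
(132/149) = +1 → QR.
Total quadratic residues among the 6: 4.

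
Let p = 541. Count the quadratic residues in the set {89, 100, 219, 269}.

1

(89/541) = -1 → non-residue.
(100/541) = +1 → QR.
(219/541) = -1 → non-residue.
(269/541) = -1 → non-residue.
Total quadratic residues among the 4: 1.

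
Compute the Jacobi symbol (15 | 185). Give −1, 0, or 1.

Reciprocity: 15 ≡ 3 and 185 ≡ 1 (mod 4), so (15/185) = +(185/15).
Reduce top mod 15: now compute (5/15).
Reciprocity: 5 ≡ 1 and 15 ≡ 3 (mod 4), so (5/15) = +(15/5).
Reduce top mod 5: now compute (0/5).
Top reduces to 0: gcd > 1, so the symbol is 0.

0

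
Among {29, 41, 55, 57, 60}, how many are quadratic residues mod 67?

3

(29/67) = +1 → QR.
(41/67) = -1 → non-residue.
(55/67) = +1 → QR.
(57/67) = -1 → non-residue.
(60/67) = +1 → QR.
Total quadratic residues among the 5: 3.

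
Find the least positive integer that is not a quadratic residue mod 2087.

(2/2087) = +1, so 2 is a residue.
(3/2087) = +1, so 3 is a residue.
(4/2087) = +1, so 4 is a residue.
(5/2087) = −1, so 5 is the smallest positive non-residue mod 2087.

5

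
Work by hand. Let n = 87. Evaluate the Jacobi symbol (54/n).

Pull out 2: since 87 ≡ 7 (mod 8), (2/87) = +1.
Reciprocity: 27 ≡ 3 and 87 ≡ 3 (mod 4), so (27/87) = −(87/27).
Reduce top mod 27: now compute (6/27).
Pull out 2: since 27 ≡ 3 (mod 8), (2/27) = -1.
Reciprocity: 3 ≡ 3 and 27 ≡ 3 (mod 4), so (3/27) = −(27/3).
Reduce top mod 3: now compute (0/3).
Top reduces to 0: gcd > 1, so the symbol is 0.

0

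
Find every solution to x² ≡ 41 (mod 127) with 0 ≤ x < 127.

Since 127 ≡ 3 (mod 4), a square root of 41 is 41^((127+1)/4) = 41^32 mod 127.
Repeated squaring: 41^2≡30, 41^4≡11, 41^8≡121, 41^16≡36, 41^32≡26 (mod 127).
41^32 = 41^(32) ≡ 26 (mod 127).
Check: 26² = 676 ≡ 41 (mod 127). The two roots are 26 and 101.

26, 101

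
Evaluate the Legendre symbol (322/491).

-1

Euler's criterion: (322/491) ≡ 322^245 (mod 491).
322^2 ≡ 83 (mod 491)
322^4 ≡ 15 (mod 491)
322^8 ≡ 225 (mod 491)
322^16 ≡ 52 (mod 491)
322^32 ≡ 249 (mod 491)
322^64 ≡ 135 (mod 491)
322^128 ≡ 58 (mod 491)
322^245 = 322^(128+64+32+16+4+1) ≡ 490 (mod 491).
Result is 490 ≡ −1, so (322/491) = −1.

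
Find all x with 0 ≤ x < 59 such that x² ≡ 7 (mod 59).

19, 40

Since 59 ≡ 3 (mod 4), a square root of 7 is 7^((59+1)/4) = 7^15 mod 59.
Repeated squaring: 7^2≡49, 7^4≡41, 7^8≡29 (mod 59).
7^15 = 7^(8+4+2+1) ≡ 19 (mod 59).
Check: 19² = 361 ≡ 7 (mod 59). The two roots are 19 and 40.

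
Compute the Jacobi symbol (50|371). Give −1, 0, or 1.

Pull out 2: since 371 ≡ 3 (mod 8), (2/371) = -1.
Reciprocity: 25 ≡ 1 and 371 ≡ 3 (mod 4), so (25/371) = +(371/25).
Reduce top mod 25: now compute (21/25).
Reciprocity: 21 ≡ 1 and 25 ≡ 1 (mod 4), so (21/25) = +(25/21).
Reduce top mod 21: now compute (4/21).
Pull out 2^2: since 21 ≡ 5 (mod 8), (2/21) = -1, so (2/21)^2 = +1.
Reached (1/21) = 1. Collecting the sign flips along the way, the symbol is -1.

-1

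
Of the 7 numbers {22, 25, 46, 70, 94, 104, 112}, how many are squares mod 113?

4

(22/113) = +1 → QR.
(25/113) = +1 → QR.
(46/113) = -1 → non-residue.
(70/113) = -1 → non-residue.
(94/113) = -1 → non-residue.
(104/113) = +1 → QR.
(112/113) = +1 → QR.
Total quadratic residues among the 7: 4.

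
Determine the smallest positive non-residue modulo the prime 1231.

(2/1231) = +1, so 2 is a residue.
(3/1231) = −1, so 3 is the smallest positive non-residue mod 1231.

3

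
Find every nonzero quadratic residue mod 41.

Square k = 1,…,20 (k and 41−k give the same square):
1²=1, 2²=4, 3²=9, 4²=16, 5²=25, 6²=36, 7²≡8, 8²≡23, 9²≡40, 10²≡18, 11²≡39, 12²≡21, 13²≡5, 14²≡32, 15²≡20, 16²≡10, 17²≡2, 18²≡37, 19²≡33, 20²≡31 (mod 41).
So the quadratic residues mod 41 are {1, 2, 4, 5, 8, 9, 10, 16, 18, 20, 21, 23, 25, 31, 32, 33, 36, 37, 39, 40}.

1, 2, 4, 5, 8, 9, 10, 16, 18, 20, 21, 23, 25, 31, 32, 33, 36, 37, 39, 40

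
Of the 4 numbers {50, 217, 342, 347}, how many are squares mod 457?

3

(50/457) = +1 → QR.
(217/457) = -1 → non-residue.
(342/457) = +1 → QR.
(347/457) = +1 → QR.
Total quadratic residues among the 4: 3.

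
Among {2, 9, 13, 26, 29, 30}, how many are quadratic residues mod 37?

3

(2/37) = -1 → non-residue.
(9/37) = +1 → QR.
(13/37) = -1 → non-residue.
(26/37) = +1 → QR.
(29/37) = -1 → non-residue.
(30/37) = +1 → QR.
Total quadratic residues among the 6: 3.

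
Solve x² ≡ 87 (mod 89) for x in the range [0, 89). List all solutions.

40, 49

89 ≡ 1 (mod 4), so we find a root by search.
Trying successive values, 40² = 1600 ≡ 87 (mod 89). The other root is 89 − 40 = 49.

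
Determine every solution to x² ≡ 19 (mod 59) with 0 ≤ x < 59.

Since 59 ≡ 3 (mod 4), a square root of 19 is 19^((59+1)/4) = 19^15 mod 59.
Repeated squaring: 19^2≡7, 19^4≡49, 19^8≡41 (mod 59).
19^15 = 19^(8+4+2+1) ≡ 45 (mod 59).
Check: 45² = 2025 ≡ 19 (mod 59). The two roots are 14 and 45.

14, 45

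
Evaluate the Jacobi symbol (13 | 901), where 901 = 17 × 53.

Reciprocity: 13 ≡ 1 and 901 ≡ 1 (mod 4), so (13/901) = +(901/13).
Reduce top mod 13: now compute (4/13).
Pull out 2^2: since 13 ≡ 5 (mod 8), (2/13) = -1, so (2/13)^2 = +1.
Reached (1/13) = 1. Collecting the sign flips along the way, the symbol is +1.

1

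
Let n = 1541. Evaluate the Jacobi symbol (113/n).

Reciprocity: 113 ≡ 1 and 1541 ≡ 1 (mod 4), so (113/1541) = +(1541/113).
Reduce top mod 113: now compute (72/113).
Pull out 2^3: since 113 ≡ 1 (mod 8), (2/113) = +1, so (2/113)^3 = +1.
Reciprocity: 9 ≡ 1 and 113 ≡ 1 (mod 4), so (9/113) = +(113/9).
Reduce top mod 9: now compute (5/9).
Reciprocity: 5 ≡ 1 and 9 ≡ 1 (mod 4), so (5/9) = +(9/5).
Reduce top mod 5: now compute (4/5).
Pull out 2^2: since 5 ≡ 5 (mod 8), (2/5) = -1, so (2/5)^2 = +1.
Reached (1/5) = 1. Collecting the sign flips along the way, the symbol is +1.

1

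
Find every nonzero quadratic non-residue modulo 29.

2,3,8,10,11,12,14,15,17,18,19,21,26,27

Square k = 1,…,14 (k and 29−k give the same square):
1²=1, 2²=4, 3²=9, 4²=16, 5²=25, 6²≡7, 7²≡20, 8²≡6, 9²≡23, 10²≡13, 11²≡5, 12²≡28, 13²≡24, 14²≡22 (mod 29).
The residues are {1, 4, 5, 6, 7, 9, 13, 16, 20, 22, 23, 24, 25, 28}; the non-residues are the remaining 14 nonzero classes.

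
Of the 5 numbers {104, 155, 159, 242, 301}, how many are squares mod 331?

2

(104/331) = +1 → QR.
(155/331) = +1 → QR.
(159/331) = -1 → non-residue.
(242/331) = -1 → non-residue.
(301/331) = -1 → non-residue.
Total quadratic residues among the 5: 2.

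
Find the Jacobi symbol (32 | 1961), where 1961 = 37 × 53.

Pull out 2^5: since 1961 ≡ 1 (mod 8), (2/1961) = +1, so (2/1961)^5 = +1.
Reached (1/1961) = 1. Collecting the sign flips along the way, the symbol is +1.

1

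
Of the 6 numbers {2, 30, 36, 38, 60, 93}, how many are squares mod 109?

4

(2/109) = -1 → non-residue.
(30/109) = -1 → non-residue.
(36/109) = +1 → QR.
(38/109) = +1 → QR.
(60/109) = +1 → QR.
(93/109) = +1 → QR.
Total quadratic residues among the 6: 4.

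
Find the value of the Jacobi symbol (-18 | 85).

First reduce: -18 ≡ 67 (mod 85).
Reciprocity: 67 ≡ 3 and 85 ≡ 1 (mod 4), so (67/85) = +(85/67).
Reduce top mod 67: now compute (18/67).
Pull out 2: since 67 ≡ 3 (mod 8), (2/67) = -1.
Reciprocity: 9 ≡ 1 and 67 ≡ 3 (mod 4), so (9/67) = +(67/9).
Reduce top mod 9: now compute (4/9).
Pull out 2^2: since 9 ≡ 1 (mod 8), (2/9) = +1, so (2/9)^2 = +1.
Reached (1/9) = 1. Collecting the sign flips along the way, the symbol is -1.

-1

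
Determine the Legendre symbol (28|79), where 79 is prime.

-1

Pull out 2^2: since 79 ≡ 7 (mod 8), (2/79) = +1, so (2/79)^2 = +1.
Reciprocity: 7 ≡ 3 and 79 ≡ 3 (mod 4), so (7/79) = −(79/7).
Reduce top mod 7: now compute (2/7).
Pull out 2: since 7 ≡ 7 (mod 8), (2/7) = +1.
Reached (1/7) = 1. Collecting the sign flips along the way, the symbol is -1.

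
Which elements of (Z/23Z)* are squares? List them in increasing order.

Square k = 1,…,11 (k and 23−k give the same square):
1²=1, 2²=4, 3²=9, 4²=16, 5²≡2, 6²≡13, 7²≡3, 8²≡18, 9²≡12, 10²≡8, 11²≡6 (mod 23).
So the quadratic residues mod 23 are {1, 2, 3, 4, 6, 8, 9, 12, 13, 16, 18}.

1, 2, 3, 4, 6, 8, 9, 12, 13, 16, 18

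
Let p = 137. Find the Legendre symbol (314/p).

-1

First reduce: 314 ≡ 40 (mod 137).
Pull out 2^3: since 137 ≡ 1 (mod 8), (2/137) = +1, so (2/137)^3 = +1.
Reciprocity: 5 ≡ 1 and 137 ≡ 1 (mod 4), so (5/137) = +(137/5).
Reduce top mod 5: now compute (2/5).
Pull out 2: since 5 ≡ 5 (mod 8), (2/5) = -1.
Reached (1/5) = 1. Collecting the sign flips along the way, the symbol is -1.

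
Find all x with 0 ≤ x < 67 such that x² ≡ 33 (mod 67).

10, 57

Since 67 ≡ 3 (mod 4), a square root of 33 is 33^((67+1)/4) = 33^17 mod 67.
Repeated squaring: 33^2≡17, 33^4≡21, 33^8≡39, 33^16≡47 (mod 67).
33^17 = 33^(16+1) ≡ 10 (mod 67).
Check: 10² = 100 ≡ 33 (mod 67). The two roots are 10 and 57.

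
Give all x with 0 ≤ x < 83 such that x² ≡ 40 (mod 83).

17, 66

Since 83 ≡ 3 (mod 4), a square root of 40 is 40^((83+1)/4) = 40^21 mod 83.
Repeated squaring: 40^2≡23, 40^4≡31, 40^8≡48, 40^16≡63 (mod 83).
40^21 = 40^(16+4+1) ≡ 17 (mod 83).
Check: 17² = 289 ≡ 40 (mod 83). The two roots are 17 and 66.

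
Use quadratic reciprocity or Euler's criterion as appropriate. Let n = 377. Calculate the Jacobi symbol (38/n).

Pull out 2: since 377 ≡ 1 (mod 8), (2/377) = +1.
Reciprocity: 19 ≡ 3 and 377 ≡ 1 (mod 4), so (19/377) = +(377/19).
Reduce top mod 19: now compute (16/19).
Pull out 2^4: since 19 ≡ 3 (mod 8), (2/19) = -1, so (2/19)^4 = +1.
Reached (1/19) = 1. Collecting the sign flips along the way, the symbol is +1.

1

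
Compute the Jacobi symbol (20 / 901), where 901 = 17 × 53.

1

Pull out 2^2: since 901 ≡ 5 (mod 8), (2/901) = -1, so (2/901)^2 = +1.
Reciprocity: 5 ≡ 1 and 901 ≡ 1 (mod 4), so (5/901) = +(901/5).
Reduce top mod 5: now compute (1/5).
Reached (1/5) = 1. Collecting the sign flips along the way, the symbol is +1.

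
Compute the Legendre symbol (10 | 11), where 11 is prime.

Euler's criterion: (10/11) ≡ 10^5 (mod 11).
10^2 ≡ 1 (mod 11)
10^4 ≡ 1 (mod 11)
10^5 = 10^(4+1) ≡ 10 (mod 11).
Result is 10 ≡ −1, so (10/11) = −1.

-1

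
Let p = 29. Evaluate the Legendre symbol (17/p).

Reciprocity: 17 ≡ 1 and 29 ≡ 1 (mod 4), so (17/29) = +(29/17).
Reduce top mod 17: now compute (12/17).
Pull out 2^2: since 17 ≡ 1 (mod 8), (2/17) = +1, so (2/17)^2 = +1.
Reciprocity: 3 ≡ 3 and 17 ≡ 1 (mod 4), so (3/17) = +(17/3).
Reduce top mod 3: now compute (2/3).
Pull out 2: since 3 ≡ 3 (mod 8), (2/3) = -1.
Reached (1/3) = 1. Collecting the sign flips along the way, the symbol is -1.

-1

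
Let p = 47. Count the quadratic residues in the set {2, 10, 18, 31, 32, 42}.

4

(2/47) = +1 → QR.
(10/47) = -1 → non-residue.
(18/47) = +1 → QR.
(31/47) = -1 → non-residue.
(32/47) = +1 → QR.
(42/47) = +1 → QR.
Total quadratic residues among the 6: 4.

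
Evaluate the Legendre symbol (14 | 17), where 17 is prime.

Pull out 2: since 17 ≡ 1 (mod 8), (2/17) = +1.
Reciprocity: 7 ≡ 3 and 17 ≡ 1 (mod 4), so (7/17) = +(17/7).
Reduce top mod 7: now compute (3/7).
Reciprocity: 3 ≡ 3 and 7 ≡ 3 (mod 4), so (3/7) = −(7/3).
Reduce top mod 3: now compute (1/3).
Reached (1/3) = 1. Collecting the sign flips along the way, the symbol is -1.

-1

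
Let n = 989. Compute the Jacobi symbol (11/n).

-1

Reciprocity: 11 ≡ 3 and 989 ≡ 1 (mod 4), so (11/989) = +(989/11).
Reduce top mod 11: now compute (10/11).
Pull out 2: since 11 ≡ 3 (mod 8), (2/11) = -1.
Reciprocity: 5 ≡ 1 and 11 ≡ 3 (mod 4), so (5/11) = +(11/5).
Reduce top mod 5: now compute (1/5).
Reached (1/5) = 1. Collecting the sign flips along the way, the symbol is -1.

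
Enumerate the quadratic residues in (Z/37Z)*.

1 3 4 7 9 10 11 12 16 21 25 26 27 28 30 33 34 36

Square k = 1,…,18 (k and 37−k give the same square):
1²=1, 2²=4, 3²=9, 4²=16, 5²=25, 6²=36, 7²≡12, 8²≡27, 9²≡7, 10²≡26, 11²≡10, 12²≡33, 13²≡21, 14²≡11, 15²≡3, 16²≡34, 17²≡30, 18²≡28 (mod 37).
So the quadratic residues mod 37 are {1, 3, 4, 7, 9, 10, 11, 12, 16, 21, 25, 26, 27, 28, 30, 33, 34, 36}.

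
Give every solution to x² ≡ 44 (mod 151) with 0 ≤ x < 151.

Since 151 ≡ 3 (mod 4), a square root of 44 is 44^((151+1)/4) = 44^38 mod 151.
Repeated squaring: 44^2≡124, 44^4≡125, 44^8≡72, 44^16≡50, 44^32≡84 (mod 151).
44^38 = 44^(32+4+2) ≡ 78 (mod 151).
Check: 78² = 6084 ≡ 44 (mod 151). The two roots are 73 and 78.

73, 78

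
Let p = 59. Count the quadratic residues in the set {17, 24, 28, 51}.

3

(17/59) = +1 → QR.
(24/59) = -1 → non-residue.
(28/59) = +1 → QR.
(51/59) = +1 → QR.
Total quadratic residues among the 4: 3.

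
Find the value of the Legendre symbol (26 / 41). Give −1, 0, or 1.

-1

Euler's criterion: (26/41) ≡ 26^20 (mod 41).
26^2 ≡ 20 (mod 41)
26^4 ≡ 31 (mod 41)
26^8 ≡ 18 (mod 41)
26^16 ≡ 37 (mod 41)
26^20 = 26^(16+4) ≡ 40 (mod 41).
Result is 40 ≡ −1, so (26/41) = −1.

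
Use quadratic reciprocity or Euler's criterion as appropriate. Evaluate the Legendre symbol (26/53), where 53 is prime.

Euler's criterion: (26/53) ≡ 26^26 (mod 53).
26^2 ≡ 40 (mod 53)
26^4 ≡ 10 (mod 53)
26^8 ≡ 47 (mod 53)
26^16 ≡ 36 (mod 53)
26^26 = 26^(16+8+2) ≡ 52 (mod 53).
Result is 52 ≡ −1, so (26/53) = −1.

-1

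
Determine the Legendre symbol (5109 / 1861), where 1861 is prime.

-1

First reduce: 5109 ≡ 1387 (mod 1861).
Reciprocity: 1387 ≡ 3 and 1861 ≡ 1 (mod 4), so (1387/1861) = +(1861/1387).
Reduce top mod 1387: now compute (474/1387).
Pull out 2: since 1387 ≡ 3 (mod 8), (2/1387) = -1.
Reciprocity: 237 ≡ 1 and 1387 ≡ 3 (mod 4), so (237/1387) = +(1387/237).
Reduce top mod 237: now compute (202/237).
Pull out 2: since 237 ≡ 5 (mod 8), (2/237) = -1.
Reciprocity: 101 ≡ 1 and 237 ≡ 1 (mod 4), so (101/237) = +(237/101).
Reduce top mod 101: now compute (35/101).
Reciprocity: 35 ≡ 3 and 101 ≡ 1 (mod 4), so (35/101) = +(101/35).
Reduce top mod 35: now compute (31/35).
Reciprocity: 31 ≡ 3 and 35 ≡ 3 (mod 4), so (31/35) = −(35/31).
Reduce top mod 31: now compute (4/31).
Pull out 2^2: since 31 ≡ 7 (mod 8), (2/31) = +1, so (2/31)^2 = +1.
Reached (1/31) = 1. Collecting the sign flips along the way, the symbol is -1.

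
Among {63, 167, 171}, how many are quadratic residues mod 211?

1

(63/211) = -1 → non-residue.
(167/211) = -1 → non-residue.
(171/211) = +1 → QR.
Total quadratic residues among the 3: 1.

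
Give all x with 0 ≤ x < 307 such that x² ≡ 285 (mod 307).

Since 307 ≡ 3 (mod 4), a square root of 285 is 285^((307+1)/4) = 285^77 mod 307.
Repeated squaring: 285^2≡177, 285^4≡15, 285^8≡225, 285^16≡277, 285^32≡286, 285^64≡134 (mod 307).
285^77 = 285^(64+8+4+1) ≡ 63 (mod 307).
Check: 63² = 3969 ≡ 285 (mod 307). The two roots are 63 and 244.

63, 244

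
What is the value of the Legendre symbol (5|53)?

Reciprocity: 5 ≡ 1 and 53 ≡ 1 (mod 4), so (5/53) = +(53/5).
Reduce top mod 5: now compute (3/5).
Reciprocity: 3 ≡ 3 and 5 ≡ 1 (mod 4), so (3/5) = +(5/3).
Reduce top mod 3: now compute (2/3).
Pull out 2: since 3 ≡ 3 (mod 8), (2/3) = -1.
Reached (1/3) = 1. Collecting the sign flips along the way, the symbol is -1.

-1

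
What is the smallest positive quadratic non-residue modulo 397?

(2/397) = −1, so 2 is the smallest positive non-residue mod 397.

2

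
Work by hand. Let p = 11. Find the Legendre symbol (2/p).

Pull out 2: since 11 ≡ 3 (mod 8), (2/11) = -1.
Reached (1/11) = 1. Collecting the sign flips along the way, the symbol is -1.

-1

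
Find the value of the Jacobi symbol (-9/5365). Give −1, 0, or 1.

First reduce: -9 ≡ 5356 (mod 5365).
Pull out 2^2: since 5365 ≡ 5 (mod 8), (2/5365) = -1, so (2/5365)^2 = +1.
Reciprocity: 1339 ≡ 3 and 5365 ≡ 1 (mod 4), so (1339/5365) = +(5365/1339).
Reduce top mod 1339: now compute (9/1339).
Reciprocity: 9 ≡ 1 and 1339 ≡ 3 (mod 4), so (9/1339) = +(1339/9).
Reduce top mod 9: now compute (7/9).
Reciprocity: 7 ≡ 3 and 9 ≡ 1 (mod 4), so (7/9) = +(9/7).
Reduce top mod 7: now compute (2/7).
Pull out 2: since 7 ≡ 7 (mod 8), (2/7) = +1.
Reached (1/7) = 1. Collecting the sign flips along the way, the symbol is +1.

1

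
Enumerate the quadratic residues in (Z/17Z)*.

Square k = 1,…,8 (k and 17−k give the same square):
1²=1, 2²=4, 3²=9, 4²=16, 5²≡8, 6²≡2, 7²≡15, 8²≡13 (mod 17).
So the quadratic residues mod 17 are {1, 2, 4, 8, 9, 13, 15, 16}.

1 2 4 8 9 13 15 16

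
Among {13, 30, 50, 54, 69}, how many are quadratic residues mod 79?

(13/79) = +1 → QR.
(30/79) = -1 → non-residue.
(50/79) = +1 → QR.
(54/79) = -1 → non-residue.
(69/79) = -1 → non-residue.
Total quadratic residues among the 5: 2.

2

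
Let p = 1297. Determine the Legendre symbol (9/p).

Reciprocity: 9 ≡ 1 and 1297 ≡ 1 (mod 4), so (9/1297) = +(1297/9).
Reduce top mod 9: now compute (1/9).
Reached (1/9) = 1. Collecting the sign flips along the way, the symbol is +1.

1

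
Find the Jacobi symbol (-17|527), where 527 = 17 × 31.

First reduce: -17 ≡ 510 (mod 527).
Pull out 2: since 527 ≡ 7 (mod 8), (2/527) = +1.
Reciprocity: 255 ≡ 3 and 527 ≡ 3 (mod 4), so (255/527) = −(527/255).
Reduce top mod 255: now compute (17/255).
Reciprocity: 17 ≡ 1 and 255 ≡ 3 (mod 4), so (17/255) = +(255/17).
Reduce top mod 17: now compute (0/17).
Top reduces to 0: gcd > 1, so the symbol is 0.

0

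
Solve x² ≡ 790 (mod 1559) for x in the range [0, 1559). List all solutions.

322, 1237

Since 1559 ≡ 3 (mod 4), a square root of 790 is 790^((1559+1)/4) = 790^390 mod 1559.
Repeated squaring: 790^2≡500, 790^4≡560, 790^8≡241, 790^16≡398, 790^32≡945, 790^64≡1277, 790^128≡15, 790^256≡225 (mod 1559).
790^390 = 790^(256+128+4+2) ≡ 1237 (mod 1559).
Check: 1237² = 1530169 ≡ 790 (mod 1559). The two roots are 322 and 1237.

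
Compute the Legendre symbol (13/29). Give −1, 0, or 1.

1

Reciprocity: 13 ≡ 1 and 29 ≡ 1 (mod 4), so (13/29) = +(29/13).
Reduce top mod 13: now compute (3/13).
Reciprocity: 3 ≡ 3 and 13 ≡ 1 (mod 4), so (3/13) = +(13/3).
Reduce top mod 3: now compute (1/3).
Reached (1/3) = 1. Collecting the sign flips along the way, the symbol is +1.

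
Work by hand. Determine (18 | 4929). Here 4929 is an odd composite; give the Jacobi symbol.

0

Pull out 2: since 4929 ≡ 1 (mod 8), (2/4929) = +1.
Reciprocity: 9 ≡ 1 and 4929 ≡ 1 (mod 4), so (9/4929) = +(4929/9).
Reduce top mod 9: now compute (6/9).
Pull out 2: since 9 ≡ 1 (mod 8), (2/9) = +1.
Reciprocity: 3 ≡ 3 and 9 ≡ 1 (mod 4), so (3/9) = +(9/3).
Reduce top mod 3: now compute (0/3).
Top reduces to 0: gcd > 1, so the symbol is 0.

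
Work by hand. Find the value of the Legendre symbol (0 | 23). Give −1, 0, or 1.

Top reduces to 0: gcd > 1, so the symbol is 0.

0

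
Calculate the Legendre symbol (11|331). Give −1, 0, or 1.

-1

Reciprocity: 11 ≡ 3 and 331 ≡ 3 (mod 4), so (11/331) = −(331/11).
Reduce top mod 11: now compute (1/11).
Reached (1/11) = 1. Collecting the sign flips along the way, the symbol is -1.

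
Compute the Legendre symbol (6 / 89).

-1

Pull out 2: since 89 ≡ 1 (mod 8), (2/89) = +1.
Reciprocity: 3 ≡ 3 and 89 ≡ 1 (mod 4), so (3/89) = +(89/3).
Reduce top mod 3: now compute (2/3).
Pull out 2: since 3 ≡ 3 (mod 8), (2/3) = -1.
Reached (1/3) = 1. Collecting the sign flips along the way, the symbol is -1.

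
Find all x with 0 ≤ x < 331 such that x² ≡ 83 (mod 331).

165, 166

Since 331 ≡ 3 (mod 4), a square root of 83 is 83^((331+1)/4) = 83^83 mod 331.
Repeated squaring: 83^2≡269, 83^4≡203, 83^8≡165, 83^16≡83, 83^32≡269, 83^64≡203 (mod 331).
83^83 = 83^(64+16+2+1) ≡ 165 (mod 331).
Check: 165² = 27225 ≡ 83 (mod 331). The two roots are 165 and 166.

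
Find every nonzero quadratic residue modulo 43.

1,4,6,9,10,11,13,14,15,16,17,21,23,24,25,31,35,36,38,40,41

Square k = 1,…,21 (k and 43−k give the same square):
1²=1, 2²=4, 3²=9, 4²=16, 5²=25, 6²=36, 7²≡6, 8²≡21, 9²≡38, 10²≡14, 11²≡35, 12²≡15, 13²≡40, 14²≡24, 15²≡10, 16²≡41, 17²≡31, 18²≡23, 19²≡17, 20²≡13, 21²≡11 (mod 43).
So the quadratic residues mod 43 are {1, 4, 6, 9, 10, 11, 13, 14, 15, 16, 17, 21, 23, 24, 25, 31, 35, 36, 38, 40, 41}.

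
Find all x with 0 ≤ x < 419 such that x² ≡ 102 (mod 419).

85, 334

Since 419 ≡ 3 (mod 4), a square root of 102 is 102^((419+1)/4) = 102^105 mod 419.
Repeated squaring: 102^2≡348, 102^4≡13, 102^8≡169, 102^16≡69, 102^32≡152, 102^64≡59 (mod 419).
102^105 = 102^(64+32+8+1) ≡ 334 (mod 419).
Check: 334² = 111556 ≡ 102 (mod 419). The two roots are 85 and 334.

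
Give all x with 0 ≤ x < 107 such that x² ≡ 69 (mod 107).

47, 60

Since 107 ≡ 3 (mod 4), a square root of 69 is 69^((107+1)/4) = 69^27 mod 107.
Repeated squaring: 69^2≡53, 69^4≡27, 69^8≡87, 69^16≡79 (mod 107).
69^27 = 69^(16+8+2+1) ≡ 47 (mod 107).
Check: 47² = 2209 ≡ 69 (mod 107). The two roots are 47 and 60.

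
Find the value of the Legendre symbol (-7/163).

Euler's criterion: (-7/163) ≡ 156^81 (mod 163).
156^2 ≡ 49 (mod 163)
156^4 ≡ 119 (mod 163)
156^8 ≡ 143 (mod 163)
156^16 ≡ 74 (mod 163)
156^32 ≡ 97 (mod 163)
156^64 ≡ 118 (mod 163)
156^81 = 156^(64+16+1) ≡ 1 (mod 163).
Result is 1, so (-7/163) = 1.

1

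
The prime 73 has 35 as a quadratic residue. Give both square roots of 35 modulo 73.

20, 53

73 ≡ 1 (mod 4), so we find a root by search.
Trying successive values, 20² = 400 ≡ 35 (mod 73). The other root is 73 − 20 = 53.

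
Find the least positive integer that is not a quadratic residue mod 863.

(2/863) = +1, so 2 is a residue.
(3/863) = +1, so 3 is a residue.
(4/863) = +1, so 4 is a residue.
(5/863) = −1, so 5 is the smallest positive non-residue mod 863.

5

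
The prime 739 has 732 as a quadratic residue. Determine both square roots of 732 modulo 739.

Since 739 ≡ 3 (mod 4), a square root of 732 is 732^((739+1)/4) = 732^185 mod 739.
Repeated squaring: 732^2≡49, 732^4≡184, 732^8≡601, 732^16≡569, 732^32≡79, 732^64≡329, 732^128≡347 (mod 739).
732^185 = 732^(128+32+16+8+1) ≡ 484 (mod 739).
Check: 484² = 234256 ≡ 732 (mod 739). The two roots are 255 and 484.

255, 484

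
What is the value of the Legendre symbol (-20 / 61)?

1

Euler's criterion: (-20/61) ≡ 41^30 (mod 61).
41^2 ≡ 34 (mod 61)
41^4 ≡ 58 (mod 61)
41^8 ≡ 9 (mod 61)
41^16 ≡ 20 (mod 61)
41^30 = 41^(16+8+4+2) ≡ 1 (mod 61).
Result is 1, so (-20/61) = 1.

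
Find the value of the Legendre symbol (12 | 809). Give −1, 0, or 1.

Pull out 2^2: since 809 ≡ 1 (mod 8), (2/809) = +1, so (2/809)^2 = +1.
Reciprocity: 3 ≡ 3 and 809 ≡ 1 (mod 4), so (3/809) = +(809/3).
Reduce top mod 3: now compute (2/3).
Pull out 2: since 3 ≡ 3 (mod 8), (2/3) = -1.
Reached (1/3) = 1. Collecting the sign flips along the way, the symbol is -1.

-1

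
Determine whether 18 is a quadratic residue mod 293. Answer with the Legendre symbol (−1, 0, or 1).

Pull out 2: since 293 ≡ 5 (mod 8), (2/293) = -1.
Reciprocity: 9 ≡ 1 and 293 ≡ 1 (mod 4), so (9/293) = +(293/9).
Reduce top mod 9: now compute (5/9).
Reciprocity: 5 ≡ 1 and 9 ≡ 1 (mod 4), so (5/9) = +(9/5).
Reduce top mod 5: now compute (4/5).
Pull out 2^2: since 5 ≡ 5 (mod 8), (2/5) = -1, so (2/5)^2 = +1.
Reached (1/5) = 1. Collecting the sign flips along the way, the symbol is -1.

-1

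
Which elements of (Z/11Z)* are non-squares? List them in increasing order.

2 6 7 8 10

Square k = 1,…,5 (k and 11−k give the same square):
1²=1, 2²=4, 3²=9, 4²≡5, 5²≡3 (mod 11).
The residues are {1, 3, 4, 5, 9}; the non-residues are the remaining 5 nonzero classes.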